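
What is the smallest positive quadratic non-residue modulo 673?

5

(2/673) = +1, so 2 is a residue.
(3/673) = +1, so 3 is a residue.
(4/673) = +1, so 4 is a residue.
(5/673) = −1, so 5 is the smallest positive non-residue mod 673.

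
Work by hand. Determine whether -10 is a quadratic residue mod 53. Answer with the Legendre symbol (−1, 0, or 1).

1

First reduce: -10 ≡ 43 (mod 53).
Reciprocity: 43 ≡ 3 and 53 ≡ 1 (mod 4), so (43/53) = +(53/43).
Reduce top mod 43: now compute (10/43).
Pull out 2: since 43 ≡ 3 (mod 8), (2/43) = -1.
Reciprocity: 5 ≡ 1 and 43 ≡ 3 (mod 4), so (5/43) = +(43/5).
Reduce top mod 5: now compute (3/5).
Reciprocity: 3 ≡ 3 and 5 ≡ 1 (mod 4), so (3/5) = +(5/3).
Reduce top mod 3: now compute (2/3).
Pull out 2: since 3 ≡ 3 (mod 8), (2/3) = -1.
Reached (1/3) = 1. Collecting the sign flips along the way, the symbol is +1.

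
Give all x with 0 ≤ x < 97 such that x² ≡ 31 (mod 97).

15, 82

97 ≡ 1 (mod 4), so we find a root by search.
Trying successive values, 15² = 225 ≡ 31 (mod 97). The other root is 97 − 15 = 82.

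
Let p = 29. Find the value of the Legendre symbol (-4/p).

1

First reduce: -4 ≡ 25 (mod 29).
Reciprocity: 25 ≡ 1 and 29 ≡ 1 (mod 4), so (25/29) = +(29/25).
Reduce top mod 25: now compute (4/25).
Pull out 2^2: since 25 ≡ 1 (mod 8), (2/25) = +1, so (2/25)^2 = +1.
Reached (1/25) = 1. Collecting the sign flips along the way, the symbol is +1.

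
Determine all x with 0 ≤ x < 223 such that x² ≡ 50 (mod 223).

75, 148

Since 223 ≡ 3 (mod 4), a square root of 50 is 50^((223+1)/4) = 50^56 mod 223.
Repeated squaring: 50^2≡47, 50^4≡202, 50^8≡218, 50^16≡25, 50^32≡179 (mod 223).
50^56 = 50^(32+16+8) ≡ 148 (mod 223).
Check: 148² = 21904 ≡ 50 (mod 223). The two roots are 75 and 148.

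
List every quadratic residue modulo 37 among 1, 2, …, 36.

Square k = 1,…,18 (k and 37−k give the same square):
1²=1, 2²=4, 3²=9, 4²=16, 5²=25, 6²=36, 7²≡12, 8²≡27, 9²≡7, 10²≡26, 11²≡10, 12²≡33, 13²≡21, 14²≡11, 15²≡3, 16²≡34, 17²≡30, 18²≡28 (mod 37).
So the quadratic residues mod 37 are {1, 3, 4, 7, 9, 10, 11, 12, 16, 21, 25, 26, 27, 28, 30, 33, 34, 36}.

1,3,4,7,9,10,11,12,16,21,25,26,27,28,30,33,34,36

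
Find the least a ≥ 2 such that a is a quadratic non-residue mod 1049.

(2/1049) = +1, so 2 is a residue.
(3/1049) = −1, so 3 is the smallest positive non-residue mod 1049.

3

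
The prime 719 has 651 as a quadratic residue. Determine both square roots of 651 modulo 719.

Since 719 ≡ 3 (mod 4), a square root of 651 is 651^((719+1)/4) = 651^180 mod 719.
Repeated squaring: 651^2≡310, 651^4≡473, 651^8≡120, 651^16≡20, 651^32≡400, 651^64≡382, 651^128≡686 (mod 719).
651^180 = 651^(128+32+16+4) ≡ 325 (mod 719).
Check: 325² = 105625 ≡ 651 (mod 719). The two roots are 325 and 394.

325, 394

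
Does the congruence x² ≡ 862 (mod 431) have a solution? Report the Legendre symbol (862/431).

0

First reduce: 862 ≡ 0 (mod 431).
Top reduces to 0: gcd > 1, so the symbol is 0.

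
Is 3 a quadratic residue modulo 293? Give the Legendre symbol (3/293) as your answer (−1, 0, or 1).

-1

Euler's criterion: (3/293) ≡ 3^146 (mod 293).
3^2 ≡ 9 (mod 293)
3^4 ≡ 81 (mod 293)
3^8 ≡ 115 (mod 293)
3^16 ≡ 40 (mod 293)
3^32 ≡ 135 (mod 293)
3^64 ≡ 59 (mod 293)
3^128 ≡ 258 (mod 293)
3^146 = 3^(128+16+2) ≡ 292 (mod 293).
Result is 292 ≡ −1, so (3/293) = −1.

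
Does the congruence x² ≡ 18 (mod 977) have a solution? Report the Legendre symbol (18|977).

1

Pull out 2: since 977 ≡ 1 (mod 8), (2/977) = +1.
Reciprocity: 9 ≡ 1 and 977 ≡ 1 (mod 4), so (9/977) = +(977/9).
Reduce top mod 9: now compute (5/9).
Reciprocity: 5 ≡ 1 and 9 ≡ 1 (mod 4), so (5/9) = +(9/5).
Reduce top mod 5: now compute (4/5).
Pull out 2^2: since 5 ≡ 5 (mod 8), (2/5) = -1, so (2/5)^2 = +1.
Reached (1/5) = 1. Collecting the sign flips along the way, the symbol is +1.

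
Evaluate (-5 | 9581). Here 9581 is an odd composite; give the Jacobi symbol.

1

First reduce: -5 ≡ 9576 (mod 9581).
Pull out 2^3: since 9581 ≡ 5 (mod 8), (2/9581) = -1, so (2/9581)^3 = -1.
Reciprocity: 1197 ≡ 1 and 9581 ≡ 1 (mod 4), so (1197/9581) = +(9581/1197).
Reduce top mod 1197: now compute (5/1197).
Reciprocity: 5 ≡ 1 and 1197 ≡ 1 (mod 4), so (5/1197) = +(1197/5).
Reduce top mod 5: now compute (2/5).
Pull out 2: since 5 ≡ 5 (mod 8), (2/5) = -1.
Reached (1/5) = 1. Collecting the sign flips along the way, the symbol is +1.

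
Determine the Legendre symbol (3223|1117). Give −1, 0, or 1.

First reduce: 3223 ≡ 989 (mod 1117).
Reciprocity: 989 ≡ 1 and 1117 ≡ 1 (mod 4), so (989/1117) = +(1117/989).
Reduce top mod 989: now compute (128/989).
Pull out 2^7: since 989 ≡ 5 (mod 8), (2/989) = -1, so (2/989)^7 = -1.
Reached (1/989) = 1. Collecting the sign flips along the way, the symbol is -1.

-1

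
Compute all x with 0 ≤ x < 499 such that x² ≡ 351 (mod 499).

Since 499 ≡ 3 (mod 4), a square root of 351 is 351^((499+1)/4) = 351^125 mod 499.
Repeated squaring: 351^2≡447, 351^4≡209, 351^8≡268, 351^16≡467, 351^32≡26, 351^64≡177 (mod 499).
351^125 = 351^(64+32+16+8+4+1) ≡ 437 (mod 499).
Check: 437² = 190969 ≡ 351 (mod 499). The two roots are 62 and 437.

62, 437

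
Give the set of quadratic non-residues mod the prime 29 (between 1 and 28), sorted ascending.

Square k = 1,…,14 (k and 29−k give the same square):
1²=1, 2²=4, 3²=9, 4²=16, 5²=25, 6²≡7, 7²≡20, 8²≡6, 9²≡23, 10²≡13, 11²≡5, 12²≡28, 13²≡24, 14²≡22 (mod 29).
The residues are {1, 4, 5, 6, 7, 9, 13, 16, 20, 22, 23, 24, 25, 28}; the non-residues are the remaining 14 nonzero classes.

2, 3, 8, 10, 11, 12, 14, 15, 17, 18, 19, 21, 26, 27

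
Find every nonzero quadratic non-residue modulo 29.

Square k = 1,…,14 (k and 29−k give the same square):
1²=1, 2²=4, 3²=9, 4²=16, 5²=25, 6²≡7, 7²≡20, 8²≡6, 9²≡23, 10²≡13, 11²≡5, 12²≡28, 13²≡24, 14²≡22 (mod 29).
The residues are {1, 4, 5, 6, 7, 9, 13, 16, 20, 22, 23, 24, 25, 28}; the non-residues are the remaining 14 nonzero classes.

2,3,8,10,11,12,14,15,17,18,19,21,26,27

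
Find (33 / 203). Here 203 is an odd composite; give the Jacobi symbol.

-1

Reciprocity: 33 ≡ 1 and 203 ≡ 3 (mod 4), so (33/203) = +(203/33).
Reduce top mod 33: now compute (5/33).
Reciprocity: 5 ≡ 1 and 33 ≡ 1 (mod 4), so (5/33) = +(33/5).
Reduce top mod 5: now compute (3/5).
Reciprocity: 3 ≡ 3 and 5 ≡ 1 (mod 4), so (3/5) = +(5/3).
Reduce top mod 3: now compute (2/3).
Pull out 2: since 3 ≡ 3 (mod 8), (2/3) = -1.
Reached (1/3) = 1. Collecting the sign flips along the way, the symbol is -1.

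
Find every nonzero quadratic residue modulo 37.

1,3,4,7,9,10,11,12,16,21,25,26,27,28,30,33,34,36

Square k = 1,…,18 (k and 37−k give the same square):
1²=1, 2²=4, 3²=9, 4²=16, 5²=25, 6²=36, 7²≡12, 8²≡27, 9²≡7, 10²≡26, 11²≡10, 12²≡33, 13²≡21, 14²≡11, 15²≡3, 16²≡34, 17²≡30, 18²≡28 (mod 37).
So the quadratic residues mod 37 are {1, 3, 4, 7, 9, 10, 11, 12, 16, 21, 25, 26, 27, 28, 30, 33, 34, 36}.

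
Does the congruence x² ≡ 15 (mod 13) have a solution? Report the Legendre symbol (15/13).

First reduce: 15 ≡ 2 (mod 13).
Pull out 2: since 13 ≡ 5 (mod 8), (2/13) = -1.
Reached (1/13) = 1. Collecting the sign flips along the way, the symbol is -1.

-1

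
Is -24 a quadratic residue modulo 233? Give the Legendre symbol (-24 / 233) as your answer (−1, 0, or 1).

-1

First reduce: -24 ≡ 209 (mod 233).
Reciprocity: 209 ≡ 1 and 233 ≡ 1 (mod 4), so (209/233) = +(233/209).
Reduce top mod 209: now compute (24/209).
Pull out 2^3: since 209 ≡ 1 (mod 8), (2/209) = +1, so (2/209)^3 = +1.
Reciprocity: 3 ≡ 3 and 209 ≡ 1 (mod 4), so (3/209) = +(209/3).
Reduce top mod 3: now compute (2/3).
Pull out 2: since 3 ≡ 3 (mod 8), (2/3) = -1.
Reached (1/3) = 1. Collecting the sign flips along the way, the symbol is -1.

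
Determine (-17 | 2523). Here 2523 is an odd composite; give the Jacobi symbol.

First reduce: -17 ≡ 2506 (mod 2523).
Pull out 2: since 2523 ≡ 3 (mod 8), (2/2523) = -1.
Reciprocity: 1253 ≡ 1 and 2523 ≡ 3 (mod 4), so (1253/2523) = +(2523/1253).
Reduce top mod 1253: now compute (17/1253).
Reciprocity: 17 ≡ 1 and 1253 ≡ 1 (mod 4), so (17/1253) = +(1253/17).
Reduce top mod 17: now compute (12/17).
Pull out 2^2: since 17 ≡ 1 (mod 8), (2/17) = +1, so (2/17)^2 = +1.
Reciprocity: 3 ≡ 3 and 17 ≡ 1 (mod 4), so (3/17) = +(17/3).
Reduce top mod 3: now compute (2/3).
Pull out 2: since 3 ≡ 3 (mod 8), (2/3) = -1.
Reached (1/3) = 1. Collecting the sign flips along the way, the symbol is +1.

1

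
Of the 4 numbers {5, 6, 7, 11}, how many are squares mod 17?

(5/17) = -1 → non-residue.
(6/17) = -1 → non-residue.
(7/17) = -1 → non-residue.
(11/17) = -1 → non-residue.
Total quadratic residues among the 4: 0.

0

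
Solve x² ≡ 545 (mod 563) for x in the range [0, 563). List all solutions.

Since 563 ≡ 3 (mod 4), a square root of 545 is 545^((563+1)/4) = 545^141 mod 563.
Repeated squaring: 545^2≡324, 545^4≡258, 545^8≡130, 545^16≡10, 545^32≡100, 545^64≡429, 545^128≡503 (mod 563).
545^141 = 545^(128+8+4+1) ≡ 343 (mod 563).
Check: 343² = 117649 ≡ 545 (mod 563). The two roots are 220 and 343.

220, 343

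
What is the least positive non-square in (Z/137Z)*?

(2/137) = +1, so 2 is a residue.
(3/137) = −1, so 3 is the smallest positive non-residue mod 137.

3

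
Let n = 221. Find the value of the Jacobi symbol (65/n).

0

Reciprocity: 65 ≡ 1 and 221 ≡ 1 (mod 4), so (65/221) = +(221/65).
Reduce top mod 65: now compute (26/65).
Pull out 2: since 65 ≡ 1 (mod 8), (2/65) = +1.
Reciprocity: 13 ≡ 1 and 65 ≡ 1 (mod 4), so (13/65) = +(65/13).
Reduce top mod 13: now compute (0/13).
Top reduces to 0: gcd > 1, so the symbol is 0.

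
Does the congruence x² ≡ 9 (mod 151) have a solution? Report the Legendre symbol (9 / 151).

1

Reciprocity: 9 ≡ 1 and 151 ≡ 3 (mod 4), so (9/151) = +(151/9).
Reduce top mod 9: now compute (7/9).
Reciprocity: 7 ≡ 3 and 9 ≡ 1 (mod 4), so (7/9) = +(9/7).
Reduce top mod 7: now compute (2/7).
Pull out 2: since 7 ≡ 7 (mod 8), (2/7) = +1.
Reached (1/7) = 1. Collecting the sign flips along the way, the symbol is +1.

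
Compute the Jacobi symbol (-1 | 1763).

First reduce: -1 ≡ 1762 (mod 1763).
Pull out 2: since 1763 ≡ 3 (mod 8), (2/1763) = -1.
Reciprocity: 881 ≡ 1 and 1763 ≡ 3 (mod 4), so (881/1763) = +(1763/881).
Reduce top mod 881: now compute (1/881).
Reached (1/881) = 1. Collecting the sign flips along the way, the symbol is -1.

-1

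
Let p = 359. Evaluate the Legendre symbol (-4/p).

-1

First reduce: -4 ≡ 355 (mod 359).
Reciprocity: 355 ≡ 3 and 359 ≡ 3 (mod 4), so (355/359) = −(359/355).
Reduce top mod 355: now compute (4/355).
Pull out 2^2: since 355 ≡ 3 (mod 8), (2/355) = -1, so (2/355)^2 = +1.
Reached (1/355) = 1. Collecting the sign flips along the way, the symbol is -1.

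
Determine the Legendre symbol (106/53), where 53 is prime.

First reduce: 106 ≡ 0 (mod 53).
Top reduces to 0: gcd > 1, so the symbol is 0.

0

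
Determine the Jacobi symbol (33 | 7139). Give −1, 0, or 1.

0

Reciprocity: 33 ≡ 1 and 7139 ≡ 3 (mod 4), so (33/7139) = +(7139/33).
Reduce top mod 33: now compute (11/33).
Reciprocity: 11 ≡ 3 and 33 ≡ 1 (mod 4), so (11/33) = +(33/11).
Reduce top mod 11: now compute (0/11).
Top reduces to 0: gcd > 1, so the symbol is 0.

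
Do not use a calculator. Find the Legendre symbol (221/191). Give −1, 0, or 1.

1

Euler's criterion: (221/191) ≡ 30^95 (mod 191).
30^2 ≡ 136 (mod 191)
30^4 ≡ 160 (mod 191)
30^8 ≡ 6 (mod 191)
30^16 ≡ 36 (mod 191)
30^32 ≡ 150 (mod 191)
30^64 ≡ 153 (mod 191)
30^95 = 30^(64+16+8+4+2+1) ≡ 1 (mod 191).
Result is 1, so (221/191) = 1.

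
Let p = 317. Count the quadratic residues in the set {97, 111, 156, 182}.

(97/317) = -1 → non-residue.
(111/317) = -1 → non-residue.
(156/317) = +1 → QR.
(182/317) = +1 → QR.
Total quadratic residues among the 4: 2.

2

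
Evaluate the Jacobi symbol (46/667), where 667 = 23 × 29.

Pull out 2: since 667 ≡ 3 (mod 8), (2/667) = -1.
Reciprocity: 23 ≡ 3 and 667 ≡ 3 (mod 4), so (23/667) = −(667/23).
Reduce top mod 23: now compute (0/23).
Top reduces to 0: gcd > 1, so the symbol is 0.

0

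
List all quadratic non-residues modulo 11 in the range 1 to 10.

Square k = 1,…,5 (k and 11−k give the same square):
1²=1, 2²=4, 3²=9, 4²≡5, 5²≡3 (mod 11).
The residues are {1, 3, 4, 5, 9}; the non-residues are the remaining 5 nonzero classes.

2 6 7 8 10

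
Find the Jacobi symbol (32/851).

Pull out 2^5: since 851 ≡ 3 (mod 8), (2/851) = -1, so (2/851)^5 = -1.
Reached (1/851) = 1. Collecting the sign flips along the way, the symbol is -1.

-1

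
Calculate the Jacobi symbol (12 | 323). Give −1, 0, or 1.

1

Pull out 2^2: since 323 ≡ 3 (mod 8), (2/323) = -1, so (2/323)^2 = +1.
Reciprocity: 3 ≡ 3 and 323 ≡ 3 (mod 4), so (3/323) = −(323/3).
Reduce top mod 3: now compute (2/3).
Pull out 2: since 3 ≡ 3 (mod 8), (2/3) = -1.
Reached (1/3) = 1. Collecting the sign flips along the way, the symbol is +1.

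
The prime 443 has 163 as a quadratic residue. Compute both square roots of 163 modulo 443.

137, 306

Since 443 ≡ 3 (mod 4), a square root of 163 is 163^((443+1)/4) = 163^111 mod 443.
Repeated squaring: 163^2≡432, 163^4≡121, 163^8≡22, 163^16≡41, 163^32≡352, 163^64≡307 (mod 443).
163^111 = 163^(64+32+8+4+2+1) ≡ 137 (mod 443).
Check: 137² = 18769 ≡ 163 (mod 443). The two roots are 137 and 306.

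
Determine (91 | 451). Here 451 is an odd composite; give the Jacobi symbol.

1

Reciprocity: 91 ≡ 3 and 451 ≡ 3 (mod 4), so (91/451) = −(451/91).
Reduce top mod 91: now compute (87/91).
Reciprocity: 87 ≡ 3 and 91 ≡ 3 (mod 4), so (87/91) = −(91/87).
Reduce top mod 87: now compute (4/87).
Pull out 2^2: since 87 ≡ 7 (mod 8), (2/87) = +1, so (2/87)^2 = +1.
Reached (1/87) = 1. Collecting the sign flips along the way, the symbol is +1.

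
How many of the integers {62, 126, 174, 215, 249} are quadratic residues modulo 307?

(62/307) = +1 → QR.
(126/307) = -1 → non-residue.
(174/307) = -1 → non-residue.
(215/307) = +1 → QR.
(249/307) = -1 → non-residue.
Total quadratic residues among the 5: 2.

2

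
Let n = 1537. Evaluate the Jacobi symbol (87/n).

0

Reciprocity: 87 ≡ 3 and 1537 ≡ 1 (mod 4), so (87/1537) = +(1537/87).
Reduce top mod 87: now compute (58/87).
Pull out 2: since 87 ≡ 7 (mod 8), (2/87) = +1.
Reciprocity: 29 ≡ 1 and 87 ≡ 3 (mod 4), so (29/87) = +(87/29).
Reduce top mod 29: now compute (0/29).
Top reduces to 0: gcd > 1, so the symbol is 0.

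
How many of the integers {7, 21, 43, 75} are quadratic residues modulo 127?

(7/127) = -1 → non-residue.
(21/127) = +1 → QR.
(43/127) = -1 → non-residue.
(75/127) = -1 → non-residue.
Total quadratic residues among the 4: 1.

1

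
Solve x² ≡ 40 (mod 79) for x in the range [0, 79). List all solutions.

35, 44

Since 79 ≡ 3 (mod 4), a square root of 40 is 40^((79+1)/4) = 40^20 mod 79.
Repeated squaring: 40^2≡20, 40^4≡5, 40^8≡25, 40^16≡72 (mod 79).
40^20 = 40^(16+4) ≡ 44 (mod 79).
Check: 44² = 1936 ≡ 40 (mod 79). The two roots are 35 and 44.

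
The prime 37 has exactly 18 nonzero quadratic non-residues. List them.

Square k = 1,…,18 (k and 37−k give the same square):
1²=1, 2²=4, 3²=9, 4²=16, 5²=25, 6²=36, 7²≡12, 8²≡27, 9²≡7, 10²≡26, 11²≡10, 12²≡33, 13²≡21, 14²≡11, 15²≡3, 16²≡34, 17²≡30, 18²≡28 (mod 37).
The residues are {1, 3, 4, 7, 9, 10, 11, 12, 16, 21, 25, 26, 27, 28, 30, 33, 34, 36}; the non-residues are the remaining 18 nonzero classes.

2 5 6 8 13 14 15 17 18 19 20 22 23 24 29 31 32 35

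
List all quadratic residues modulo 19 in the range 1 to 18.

Square k = 1,…,9 (k and 19−k give the same square):
1²=1, 2²=4, 3²=9, 4²=16, 5²≡6, 6²≡17, 7²≡11, 8²≡7, 9²≡5 (mod 19).
So the quadratic residues mod 19 are {1, 4, 5, 6, 7, 9, 11, 16, 17}.

1,4,5,6,7,9,11,16,17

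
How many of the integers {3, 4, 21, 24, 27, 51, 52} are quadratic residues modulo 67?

(3/67) = -1 → non-residue.
(4/67) = +1 → QR.
(21/67) = +1 → QR.
(24/67) = +1 → QR.
(27/67) = -1 → non-residue.
(51/67) = -1 → non-residue.
(52/67) = -1 → non-residue.
Total quadratic residues among the 7: 3.

3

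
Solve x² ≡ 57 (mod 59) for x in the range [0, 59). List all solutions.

Since 59 ≡ 3 (mod 4), a square root of 57 is 57^((59+1)/4) = 57^15 mod 59.
Repeated squaring: 57^2≡4, 57^4≡16, 57^8≡20 (mod 59).
57^15 = 57^(8+4+2+1) ≡ 36 (mod 59).
Check: 36² = 1296 ≡ 57 (mod 59). The two roots are 23 and 36.

23, 36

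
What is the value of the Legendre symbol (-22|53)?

-1

First reduce: -22 ≡ 31 (mod 53).
Reciprocity: 31 ≡ 3 and 53 ≡ 1 (mod 4), so (31/53) = +(53/31).
Reduce top mod 31: now compute (22/31).
Pull out 2: since 31 ≡ 7 (mod 8), (2/31) = +1.
Reciprocity: 11 ≡ 3 and 31 ≡ 3 (mod 4), so (11/31) = −(31/11).
Reduce top mod 11: now compute (9/11).
Reciprocity: 9 ≡ 1 and 11 ≡ 3 (mod 4), so (9/11) = +(11/9).
Reduce top mod 9: now compute (2/9).
Pull out 2: since 9 ≡ 1 (mod 8), (2/9) = +1.
Reached (1/9) = 1. Collecting the sign flips along the way, the symbol is -1.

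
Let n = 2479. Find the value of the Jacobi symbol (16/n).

1

Pull out 2^4: since 2479 ≡ 7 (mod 8), (2/2479) = +1, so (2/2479)^4 = +1.
Reached (1/2479) = 1. Collecting the sign flips along the way, the symbol is +1.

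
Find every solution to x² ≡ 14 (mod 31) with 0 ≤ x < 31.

13, 18

Since 31 ≡ 3 (mod 4), a square root of 14 is 14^((31+1)/4) = 14^8 mod 31.
Repeated squaring: 14^2≡10, 14^4≡7, 14^8≡18 (mod 31).
14^8 = 14^(8) ≡ 18 (mod 31).
Check: 18² = 324 ≡ 14 (mod 31). The two roots are 13 and 18.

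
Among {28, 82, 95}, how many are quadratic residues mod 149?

(28/149) = +1 → QR.
(82/149) = +1 → QR.
(95/149) = +1 → QR.
Total quadratic residues among the 3: 3.

3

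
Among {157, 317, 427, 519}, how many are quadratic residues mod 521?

(157/521) = -1 → non-residue.
(317/521) = +1 → QR.
(427/521) = +1 → QR.
(519/521) = +1 → QR.
Total quadratic residues among the 4: 3.

3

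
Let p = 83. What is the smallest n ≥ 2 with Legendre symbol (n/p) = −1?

(2/83) = −1, so 2 is the smallest positive non-residue mod 83.

2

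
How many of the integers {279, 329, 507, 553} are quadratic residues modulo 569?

1

(279/569) = -1 → non-residue.
(329/569) = -1 → non-residue.
(507/569) = -1 → non-residue.
(553/569) = +1 → QR.
Total quadratic residues among the 4: 1.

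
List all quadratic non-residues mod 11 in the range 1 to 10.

2,6,7,8,10

Square k = 1,…,5 (k and 11−k give the same square):
1²=1, 2²=4, 3²=9, 4²≡5, 5²≡3 (mod 11).
The residues are {1, 3, 4, 5, 9}; the non-residues are the remaining 5 nonzero classes.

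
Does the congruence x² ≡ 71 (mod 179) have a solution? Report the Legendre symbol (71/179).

-1

Reciprocity: 71 ≡ 3 and 179 ≡ 3 (mod 4), so (71/179) = −(179/71).
Reduce top mod 71: now compute (37/71).
Reciprocity: 37 ≡ 1 and 71 ≡ 3 (mod 4), so (37/71) = +(71/37).
Reduce top mod 37: now compute (34/37).
Pull out 2: since 37 ≡ 5 (mod 8), (2/37) = -1.
Reciprocity: 17 ≡ 1 and 37 ≡ 1 (mod 4), so (17/37) = +(37/17).
Reduce top mod 17: now compute (3/17).
Reciprocity: 3 ≡ 3 and 17 ≡ 1 (mod 4), so (3/17) = +(17/3).
Reduce top mod 3: now compute (2/3).
Pull out 2: since 3 ≡ 3 (mod 8), (2/3) = -1.
Reached (1/3) = 1. Collecting the sign flips along the way, the symbol is -1.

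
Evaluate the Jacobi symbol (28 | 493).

-1

Pull out 2^2: since 493 ≡ 5 (mod 8), (2/493) = -1, so (2/493)^2 = +1.
Reciprocity: 7 ≡ 3 and 493 ≡ 1 (mod 4), so (7/493) = +(493/7).
Reduce top mod 7: now compute (3/7).
Reciprocity: 3 ≡ 3 and 7 ≡ 3 (mod 4), so (3/7) = −(7/3).
Reduce top mod 3: now compute (1/3).
Reached (1/3) = 1. Collecting the sign flips along the way, the symbol is -1.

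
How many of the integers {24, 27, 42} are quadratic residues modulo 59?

1

(24/59) = -1 → non-residue.
(27/59) = +1 → QR.
(42/59) = -1 → non-residue.
Total quadratic residues among the 3: 1.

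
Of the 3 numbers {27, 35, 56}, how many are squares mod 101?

1

(27/101) = -1 → non-residue.
(35/101) = -1 → non-residue.
(56/101) = +1 → QR.
Total quadratic residues among the 3: 1.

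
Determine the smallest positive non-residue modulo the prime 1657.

5

(2/1657) = +1, so 2 is a residue.
(3/1657) = +1, so 3 is a residue.
(4/1657) = +1, so 4 is a residue.
(5/1657) = −1, so 5 is the smallest positive non-residue mod 1657.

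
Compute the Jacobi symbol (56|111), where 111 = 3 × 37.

1

Pull out 2^3: since 111 ≡ 7 (mod 8), (2/111) = +1, so (2/111)^3 = +1.
Reciprocity: 7 ≡ 3 and 111 ≡ 3 (mod 4), so (7/111) = −(111/7).
Reduce top mod 7: now compute (6/7).
Pull out 2: since 7 ≡ 7 (mod 8), (2/7) = +1.
Reciprocity: 3 ≡ 3 and 7 ≡ 3 (mod 4), so (3/7) = −(7/3).
Reduce top mod 3: now compute (1/3).
Reached (1/3) = 1. Collecting the sign flips along the way, the symbol is +1.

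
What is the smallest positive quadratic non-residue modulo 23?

5

(2/23) = +1, so 2 is a residue.
(3/23) = +1, so 3 is a residue.
(4/23) = +1, so 4 is a residue.
(5/23) = −1, so 5 is the smallest positive non-residue mod 23.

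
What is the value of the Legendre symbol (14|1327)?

-1

Pull out 2: since 1327 ≡ 7 (mod 8), (2/1327) = +1.
Reciprocity: 7 ≡ 3 and 1327 ≡ 3 (mod 4), so (7/1327) = −(1327/7).
Reduce top mod 7: now compute (4/7).
Pull out 2^2: since 7 ≡ 7 (mod 8), (2/7) = +1, so (2/7)^2 = +1.
Reached (1/7) = 1. Collecting the sign flips along the way, the symbol is -1.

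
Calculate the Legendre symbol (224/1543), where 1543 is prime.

1

Pull out 2^5: since 1543 ≡ 7 (mod 8), (2/1543) = +1, so (2/1543)^5 = +1.
Reciprocity: 7 ≡ 3 and 1543 ≡ 3 (mod 4), so (7/1543) = −(1543/7).
Reduce top mod 7: now compute (3/7).
Reciprocity: 3 ≡ 3 and 7 ≡ 3 (mod 4), so (3/7) = −(7/3).
Reduce top mod 3: now compute (1/3).
Reached (1/3) = 1. Collecting the sign flips along the way, the symbol is +1.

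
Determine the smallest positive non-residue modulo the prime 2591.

7

(2/2591) = +1, so 2 is a residue.
(3/2591) = +1, so 3 is a residue.
(4/2591) = +1, so 4 is a residue.
(5/2591) = +1, so 5 is a residue.
(6/2591) = +1, so 6 is a residue.
(7/2591) = −1, so 7 is the smallest positive non-residue mod 2591.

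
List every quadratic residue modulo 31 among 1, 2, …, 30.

1,2,4,5,7,8,9,10,14,16,18,19,20,25,28

Square k = 1,…,15 (k and 31−k give the same square):
1²=1, 2²=4, 3²=9, 4²=16, 5²=25, 6²≡5, 7²≡18, 8²≡2, 9²≡19, 10²≡7, 11²≡28, 12²≡20, 13²≡14, 14²≡10, 15²≡8 (mod 31).
So the quadratic residues mod 31 are {1, 2, 4, 5, 7, 8, 9, 10, 14, 16, 18, 19, 20, 25, 28}.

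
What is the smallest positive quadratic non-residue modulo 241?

(2/241) = +1, so 2 is a residue.
(3/241) = +1, so 3 is a residue.
(4/241) = +1, so 4 is a residue.
(5/241) = +1, so 5 is a residue.
(6/241) = +1, so 6 is a residue.
(7/241) = −1, so 7 is the smallest positive non-residue mod 241.

7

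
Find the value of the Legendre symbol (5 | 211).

1

Euler's criterion: (5/211) ≡ 5^105 (mod 211).
5^2 ≡ 25 (mod 211)
5^4 ≡ 203 (mod 211)
5^8 ≡ 64 (mod 211)
5^16 ≡ 87 (mod 211)
5^32 ≡ 184 (mod 211)
5^64 ≡ 96 (mod 211)
5^105 = 5^(64+32+8+1) ≡ 1 (mod 211).
Result is 1, so (5/211) = 1.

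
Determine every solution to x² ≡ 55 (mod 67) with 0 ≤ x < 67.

Since 67 ≡ 3 (mod 4), a square root of 55 is 55^((67+1)/4) = 55^17 mod 67.
Repeated squaring: 55^2≡10, 55^4≡33, 55^8≡17, 55^16≡21 (mod 67).
55^17 = 55^(16+1) ≡ 16 (mod 67).
Check: 16² = 256 ≡ 55 (mod 67). The two roots are 16 and 51.

16, 51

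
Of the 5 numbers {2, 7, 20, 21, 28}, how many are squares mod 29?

3

(2/29) = -1 → non-residue.
(7/29) = +1 → QR.
(20/29) = +1 → QR.
(21/29) = -1 → non-residue.
(28/29) = +1 → QR.
Total quadratic residues among the 5: 3.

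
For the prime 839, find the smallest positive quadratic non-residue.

11

(2/839) = +1, so 2 is a residue.
(3/839) = +1, so 3 is a residue.
(4/839) = +1, so 4 is a residue.
(5/839) = +1, so 5 is a residue.
(6/839) = +1, so 6 is a residue.
(7/839) = +1, so 7 is a residue.
(8/839) = +1, so 8 is a residue.
(9/839) = +1, so 9 is a residue.
(10/839) = +1, so 10 is a residue.
(11/839) = −1, so 11 is the smallest positive non-residue mod 839.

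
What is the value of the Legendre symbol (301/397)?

-1

Euler's criterion: (301/397) ≡ 301^198 (mod 397).
301^2 ≡ 85 (mod 397)
301^4 ≡ 79 (mod 397)
301^8 ≡ 286 (mod 397)
301^16 ≡ 14 (mod 397)
301^32 ≡ 196 (mod 397)
301^64 ≡ 304 (mod 397)
301^128 ≡ 312 (mod 397)
301^198 = 301^(128+64+4+2) ≡ 396 (mod 397).
Result is 396 ≡ −1, so (301/397) = −1.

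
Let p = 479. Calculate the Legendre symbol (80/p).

1

Pull out 2^4: since 479 ≡ 7 (mod 8), (2/479) = +1, so (2/479)^4 = +1.
Reciprocity: 5 ≡ 1 and 479 ≡ 3 (mod 4), so (5/479) = +(479/5).
Reduce top mod 5: now compute (4/5).
Pull out 2^2: since 5 ≡ 5 (mod 8), (2/5) = -1, so (2/5)^2 = +1.
Reached (1/5) = 1. Collecting the sign flips along the way, the symbol is +1.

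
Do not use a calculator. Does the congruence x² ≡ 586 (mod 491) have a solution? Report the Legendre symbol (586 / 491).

-1

Euler's criterion: (586/491) ≡ 95^245 (mod 491).
95^2 ≡ 187 (mod 491)
95^4 ≡ 108 (mod 491)
95^8 ≡ 371 (mod 491)
95^16 ≡ 161 (mod 491)
95^32 ≡ 389 (mod 491)
95^64 ≡ 93 (mod 491)
95^128 ≡ 302 (mod 491)
95^245 = 95^(128+64+32+16+4+1) ≡ 490 (mod 491).
Result is 490 ≡ −1, so (586/491) = −1.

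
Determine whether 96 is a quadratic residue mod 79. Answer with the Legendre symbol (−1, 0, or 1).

Euler's criterion: (96/79) ≡ 17^39 (mod 79).
17^2 ≡ 52 (mod 79)
17^4 ≡ 18 (mod 79)
17^8 ≡ 8 (mod 79)
17^16 ≡ 64 (mod 79)
17^32 ≡ 67 (mod 79)
17^39 = 17^(32+4+2+1) ≡ 78 (mod 79).
Result is 78 ≡ −1, so (96/79) = −1.

-1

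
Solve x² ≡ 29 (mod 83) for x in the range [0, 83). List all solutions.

Since 83 ≡ 3 (mod 4), a square root of 29 is 29^((83+1)/4) = 29^21 mod 83.
Repeated squaring: 29^2≡11, 29^4≡38, 29^8≡33, 29^16≡10 (mod 83).
29^21 = 29^(16+4+1) ≡ 64 (mod 83).
Check: 64² = 4096 ≡ 29 (mod 83). The two roots are 19 and 64.

19, 64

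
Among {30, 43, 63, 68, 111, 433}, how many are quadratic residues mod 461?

4

(30/461) = +1 → QR.
(43/461) = +1 → QR.
(63/461) = -1 → non-residue.
(68/461) = +1 → QR.
(111/461) = +1 → QR.
(433/461) = -1 → non-residue.
Total quadratic residues among the 6: 4.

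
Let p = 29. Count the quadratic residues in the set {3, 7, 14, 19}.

(3/29) = -1 → non-residue.
(7/29) = +1 → QR.
(14/29) = -1 → non-residue.
(19/29) = -1 → non-residue.
Total quadratic residues among the 4: 1.

1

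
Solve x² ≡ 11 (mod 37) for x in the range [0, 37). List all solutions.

37 ≡ 1 (mod 4), so we find a root by search.
Trying successive values, 14² = 196 ≡ 11 (mod 37). The other root is 37 − 14 = 23.

14, 23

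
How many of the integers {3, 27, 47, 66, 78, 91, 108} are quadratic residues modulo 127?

(3/127) = -1 → non-residue.
(27/127) = -1 → non-residue.
(47/127) = +1 → QR.
(66/127) = -1 → non-residue.
(78/127) = -1 → non-residue.
(91/127) = -1 → non-residue.
(108/127) = -1 → non-residue.
Total quadratic residues among the 7: 1.

1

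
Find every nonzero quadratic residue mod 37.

1, 3, 4, 7, 9, 10, 11, 12, 16, 21, 25, 26, 27, 28, 30, 33, 34, 36

Square k = 1,…,18 (k and 37−k give the same square):
1²=1, 2²=4, 3²=9, 4²=16, 5²=25, 6²=36, 7²≡12, 8²≡27, 9²≡7, 10²≡26, 11²≡10, 12²≡33, 13²≡21, 14²≡11, 15²≡3, 16²≡34, 17²≡30, 18²≡28 (mod 37).
So the quadratic residues mod 37 are {1, 3, 4, 7, 9, 10, 11, 12, 16, 21, 25, 26, 27, 28, 30, 33, 34, 36}.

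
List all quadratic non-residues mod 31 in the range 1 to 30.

3,6,11,12,13,15,17,21,22,23,24,26,27,29,30

Square k = 1,…,15 (k and 31−k give the same square):
1²=1, 2²=4, 3²=9, 4²=16, 5²=25, 6²≡5, 7²≡18, 8²≡2, 9²≡19, 10²≡7, 11²≡28, 12²≡20, 13²≡14, 14²≡10, 15²≡8 (mod 31).
The residues are {1, 2, 4, 5, 7, 8, 9, 10, 14, 16, 18, 19, 20, 25, 28}; the non-residues are the remaining 15 nonzero classes.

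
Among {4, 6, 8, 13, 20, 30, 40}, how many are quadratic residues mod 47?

(4/47) = +1 → QR.
(6/47) = +1 → QR.
(8/47) = +1 → QR.
(13/47) = -1 → non-residue.
(20/47) = -1 → non-residue.
(30/47) = -1 → non-residue.
(40/47) = -1 → non-residue.
Total quadratic residues among the 7: 3.

3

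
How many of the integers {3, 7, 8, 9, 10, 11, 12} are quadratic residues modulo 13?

4

(3/13) = +1 → QR.
(7/13) = -1 → non-residue.
(8/13) = -1 → non-residue.
(9/13) = +1 → QR.
(10/13) = +1 → QR.
(11/13) = -1 → non-residue.
(12/13) = +1 → QR.
Total quadratic residues among the 7: 4.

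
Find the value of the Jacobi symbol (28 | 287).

0

Pull out 2^2: since 287 ≡ 7 (mod 8), (2/287) = +1, so (2/287)^2 = +1.
Reciprocity: 7 ≡ 3 and 287 ≡ 3 (mod 4), so (7/287) = −(287/7).
Reduce top mod 7: now compute (0/7).
Top reduces to 0: gcd > 1, so the symbol is 0.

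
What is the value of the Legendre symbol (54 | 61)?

Euler's criterion: (54/61) ≡ 54^30 (mod 61).
54^2 ≡ 49 (mod 61)
54^4 ≡ 22 (mod 61)
54^8 ≡ 57 (mod 61)
54^16 ≡ 16 (mod 61)
54^30 = 54^(16+8+4+2) ≡ 60 (mod 61).
Result is 60 ≡ −1, so (54/61) = −1.

-1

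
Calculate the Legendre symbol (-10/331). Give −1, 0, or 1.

First reduce: -10 ≡ 321 (mod 331).
Reciprocity: 321 ≡ 1 and 331 ≡ 3 (mod 4), so (321/331) = +(331/321).
Reduce top mod 321: now compute (10/321).
Pull out 2: since 321 ≡ 1 (mod 8), (2/321) = +1.
Reciprocity: 5 ≡ 1 and 321 ≡ 1 (mod 4), so (5/321) = +(321/5).
Reduce top mod 5: now compute (1/5).
Reached (1/5) = 1. Collecting the sign flips along the way, the symbol is +1.

1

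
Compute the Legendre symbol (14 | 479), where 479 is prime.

1

Pull out 2: since 479 ≡ 7 (mod 8), (2/479) = +1.
Reciprocity: 7 ≡ 3 and 479 ≡ 3 (mod 4), so (7/479) = −(479/7).
Reduce top mod 7: now compute (3/7).
Reciprocity: 3 ≡ 3 and 7 ≡ 3 (mod 4), so (3/7) = −(7/3).
Reduce top mod 3: now compute (1/3).
Reached (1/3) = 1. Collecting the sign flips along the way, the symbol is +1.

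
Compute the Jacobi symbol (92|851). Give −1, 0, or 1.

Pull out 2^2: since 851 ≡ 3 (mod 8), (2/851) = -1, so (2/851)^2 = +1.
Reciprocity: 23 ≡ 3 and 851 ≡ 3 (mod 4), so (23/851) = −(851/23).
Reduce top mod 23: now compute (0/23).
Top reduces to 0: gcd > 1, so the symbol is 0.

0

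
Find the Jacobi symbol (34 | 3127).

1

Pull out 2: since 3127 ≡ 7 (mod 8), (2/3127) = +1.
Reciprocity: 17 ≡ 1 and 3127 ≡ 3 (mod 4), so (17/3127) = +(3127/17).
Reduce top mod 17: now compute (16/17).
Pull out 2^4: since 17 ≡ 1 (mod 8), (2/17) = +1, so (2/17)^4 = +1.
Reached (1/17) = 1. Collecting the sign flips along the way, the symbol is +1.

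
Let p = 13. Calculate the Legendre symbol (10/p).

1

Euler's criterion: (10/13) ≡ 10^6 (mod 13).
10^2 ≡ 9 (mod 13)
10^4 ≡ 3 (mod 13)
10^6 = 10^(4+2) ≡ 1 (mod 13).
Result is 1, so (10/13) = 1.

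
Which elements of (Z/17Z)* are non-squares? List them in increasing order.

3,5,6,7,10,11,12,14

Square k = 1,…,8 (k and 17−k give the same square):
1²=1, 2²=4, 3²=9, 4²=16, 5²≡8, 6²≡2, 7²≡15, 8²≡13 (mod 17).
The residues are {1, 2, 4, 8, 9, 13, 15, 16}; the non-residues are the remaining 8 nonzero classes.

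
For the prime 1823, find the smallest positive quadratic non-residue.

5

(2/1823) = +1, so 2 is a residue.
(3/1823) = +1, so 3 is a residue.
(4/1823) = +1, so 4 is a residue.
(5/1823) = −1, so 5 is the smallest positive non-residue mod 1823.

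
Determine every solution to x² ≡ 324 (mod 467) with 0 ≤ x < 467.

Since 467 ≡ 3 (mod 4), a square root of 324 is 324^((467+1)/4) = 324^117 mod 467.
Repeated squaring: 324^2≡368, 324^4≡461, 324^8≡36, 324^16≡362, 324^32≡284, 324^64≡332 (mod 467).
324^117 = 324^(64+32+16+4+1) ≡ 449 (mod 467).
Check: 449² = 201601 ≡ 324 (mod 467). The two roots are 18 and 449.

18, 449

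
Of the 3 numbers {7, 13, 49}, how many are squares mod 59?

(7/59) = +1 → QR.
(13/59) = -1 → non-residue.
(49/59) = +1 → QR.
Total quadratic residues among the 3: 2.

2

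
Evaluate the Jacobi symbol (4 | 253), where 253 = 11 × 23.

Pull out 2^2: since 253 ≡ 5 (mod 8), (2/253) = -1, so (2/253)^2 = +1.
Reached (1/253) = 1. Collecting the sign flips along the way, the symbol is +1.

1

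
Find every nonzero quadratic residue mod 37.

1 3 4 7 9 10 11 12 16 21 25 26 27 28 30 33 34 36

Square k = 1,…,18 (k and 37−k give the same square):
1²=1, 2²=4, 3²=9, 4²=16, 5²=25, 6²=36, 7²≡12, 8²≡27, 9²≡7, 10²≡26, 11²≡10, 12²≡33, 13²≡21, 14²≡11, 15²≡3, 16²≡34, 17²≡30, 18²≡28 (mod 37).
So the quadratic residues mod 37 are {1, 3, 4, 7, 9, 10, 11, 12, 16, 21, 25, 26, 27, 28, 30, 33, 34, 36}.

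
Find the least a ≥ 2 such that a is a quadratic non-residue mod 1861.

(2/1861) = −1, so 2 is the smallest positive non-residue mod 1861.

2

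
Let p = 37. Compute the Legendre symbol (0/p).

Top reduces to 0: gcd > 1, so the symbol is 0.

0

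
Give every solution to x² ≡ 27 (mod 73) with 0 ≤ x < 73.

73 ≡ 1 (mod 4), so we find a root by search.
Trying successive values, 10² = 100 ≡ 27 (mod 73). The other root is 73 − 10 = 63.

10, 63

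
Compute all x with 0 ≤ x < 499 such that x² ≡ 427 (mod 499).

Since 499 ≡ 3 (mod 4), a square root of 427 is 427^((499+1)/4) = 427^125 mod 499.
Repeated squaring: 427^2≡194, 427^4≡211, 427^8≡110, 427^16≡124, 427^32≡406, 427^64≡166 (mod 499).
427^125 = 427^(64+32+16+8+4+1) ≡ 402 (mod 499).
Check: 402² = 161604 ≡ 427 (mod 499). The two roots are 97 and 402.

97, 402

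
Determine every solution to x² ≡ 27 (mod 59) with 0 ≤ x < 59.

Since 59 ≡ 3 (mod 4), a square root of 27 is 27^((59+1)/4) = 27^15 mod 59.
Repeated squaring: 27^2≡21, 27^4≡28, 27^8≡17 (mod 59).
27^15 = 27^(8+4+2+1) ≡ 26 (mod 59).
Check: 26² = 676 ≡ 27 (mod 59). The two roots are 26 and 33.

26, 33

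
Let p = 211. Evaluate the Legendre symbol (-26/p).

1

Euler's criterion: (-26/211) ≡ 185^105 (mod 211).
185^2 ≡ 43 (mod 211)
185^4 ≡ 161 (mod 211)
185^8 ≡ 179 (mod 211)
185^16 ≡ 180 (mod 211)
185^32 ≡ 117 (mod 211)
185^64 ≡ 185 (mod 211)
185^105 = 185^(64+32+8+1) ≡ 1 (mod 211).
Result is 1, so (-26/211) = 1.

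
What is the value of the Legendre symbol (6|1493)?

1

Pull out 2: since 1493 ≡ 5 (mod 8), (2/1493) = -1.
Reciprocity: 3 ≡ 3 and 1493 ≡ 1 (mod 4), so (3/1493) = +(1493/3).
Reduce top mod 3: now compute (2/3).
Pull out 2: since 3 ≡ 3 (mod 8), (2/3) = -1.
Reached (1/3) = 1. Collecting the sign flips along the way, the symbol is +1.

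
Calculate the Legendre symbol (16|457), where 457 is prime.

1

Euler's criterion: (16/457) ≡ 16^228 (mod 457).
16^2 ≡ 256 (mod 457)
16^4 ≡ 185 (mod 457)
16^8 ≡ 407 (mod 457)
16^16 ≡ 215 (mod 457)
16^32 ≡ 68 (mod 457)
16^64 ≡ 54 (mod 457)
16^128 ≡ 174 (mod 457)
16^228 = 16^(128+64+32+4) ≡ 1 (mod 457).
Result is 1, so (16/457) = 1.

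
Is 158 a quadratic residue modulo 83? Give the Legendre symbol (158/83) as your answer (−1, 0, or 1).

Euler's criterion: (158/83) ≡ 75^41 (mod 83).
75^2 ≡ 64 (mod 83)
75^4 ≡ 29 (mod 83)
75^8 ≡ 11 (mod 83)
75^16 ≡ 38 (mod 83)
75^32 ≡ 33 (mod 83)
75^41 = 75^(32+8+1) ≡ 1 (mod 83).
Result is 1, so (158/83) = 1.

1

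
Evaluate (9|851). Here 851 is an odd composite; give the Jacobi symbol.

Reciprocity: 9 ≡ 1 and 851 ≡ 3 (mod 4), so (9/851) = +(851/9).
Reduce top mod 9: now compute (5/9).
Reciprocity: 5 ≡ 1 and 9 ≡ 1 (mod 4), so (5/9) = +(9/5).
Reduce top mod 5: now compute (4/5).
Pull out 2^2: since 5 ≡ 5 (mod 8), (2/5) = -1, so (2/5)^2 = +1.
Reached (1/5) = 1. Collecting the sign flips along the way, the symbol is +1.

1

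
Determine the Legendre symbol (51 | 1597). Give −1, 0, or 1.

1

Reciprocity: 51 ≡ 3 and 1597 ≡ 1 (mod 4), so (51/1597) = +(1597/51).
Reduce top mod 51: now compute (16/51).
Pull out 2^4: since 51 ≡ 3 (mod 8), (2/51) = -1, so (2/51)^4 = +1.
Reached (1/51) = 1. Collecting the sign flips along the way, the symbol is +1.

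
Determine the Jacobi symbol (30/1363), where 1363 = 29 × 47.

-1

Pull out 2: since 1363 ≡ 3 (mod 8), (2/1363) = -1.
Reciprocity: 15 ≡ 3 and 1363 ≡ 3 (mod 4), so (15/1363) = −(1363/15).
Reduce top mod 15: now compute (13/15).
Reciprocity: 13 ≡ 1 and 15 ≡ 3 (mod 4), so (13/15) = +(15/13).
Reduce top mod 13: now compute (2/13).
Pull out 2: since 13 ≡ 5 (mod 8), (2/13) = -1.
Reached (1/13) = 1. Collecting the sign flips along the way, the symbol is -1.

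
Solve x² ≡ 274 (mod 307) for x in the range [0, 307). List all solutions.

Since 307 ≡ 3 (mod 4), a square root of 274 is 274^((307+1)/4) = 274^77 mod 307.
Repeated squaring: 274^2≡168, 274^4≡287, 274^8≡93, 274^16≡53, 274^32≡46, 274^64≡274 (mod 307).
274^77 = 274^(64+8+4+1) ≡ 46 (mod 307).
Check: 46² = 2116 ≡ 274 (mod 307). The two roots are 46 and 261.

46, 261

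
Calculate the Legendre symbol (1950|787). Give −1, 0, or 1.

First reduce: 1950 ≡ 376 (mod 787).
Pull out 2^3: since 787 ≡ 3 (mod 8), (2/787) = -1, so (2/787)^3 = -1.
Reciprocity: 47 ≡ 3 and 787 ≡ 3 (mod 4), so (47/787) = −(787/47).
Reduce top mod 47: now compute (35/47).
Reciprocity: 35 ≡ 3 and 47 ≡ 3 (mod 4), so (35/47) = −(47/35).
Reduce top mod 35: now compute (12/35).
Pull out 2^2: since 35 ≡ 3 (mod 8), (2/35) = -1, so (2/35)^2 = +1.
Reciprocity: 3 ≡ 3 and 35 ≡ 3 (mod 4), so (3/35) = −(35/3).
Reduce top mod 3: now compute (2/3).
Pull out 2: since 3 ≡ 3 (mod 8), (2/3) = -1.
Reached (1/3) = 1. Collecting the sign flips along the way, the symbol is -1.

-1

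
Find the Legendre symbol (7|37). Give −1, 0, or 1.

1

Reciprocity: 7 ≡ 3 and 37 ≡ 1 (mod 4), so (7/37) = +(37/7).
Reduce top mod 7: now compute (2/7).
Pull out 2: since 7 ≡ 7 (mod 8), (2/7) = +1.
Reached (1/7) = 1. Collecting the sign flips along the way, the symbol is +1.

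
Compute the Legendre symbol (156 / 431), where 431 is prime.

Euler's criterion: (156/431) ≡ 156^215 (mod 431).
156^2 ≡ 200 (mod 431)
156^4 ≡ 348 (mod 431)
156^8 ≡ 424 (mod 431)
156^16 ≡ 49 (mod 431)
156^32 ≡ 246 (mod 431)
156^64 ≡ 176 (mod 431)
156^128 ≡ 375 (mod 431)
156^215 = 156^(128+64+16+4+2+1) ≡ 430 (mod 431).
Result is 430 ≡ −1, so (156/431) = −1.

-1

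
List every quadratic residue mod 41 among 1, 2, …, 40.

Square k = 1,…,20 (k and 41−k give the same square):
1²=1, 2²=4, 3²=9, 4²=16, 5²=25, 6²=36, 7²≡8, 8²≡23, 9²≡40, 10²≡18, 11²≡39, 12²≡21, 13²≡5, 14²≡32, 15²≡20, 16²≡10, 17²≡2, 18²≡37, 19²≡33, 20²≡31 (mod 41).
So the quadratic residues mod 41 are {1, 2, 4, 5, 8, 9, 10, 16, 18, 20, 21, 23, 25, 31, 32, 33, 36, 37, 39, 40}.

1,2,4,5,8,9,10,16,18,20,21,23,25,31,32,33,36,37,39,40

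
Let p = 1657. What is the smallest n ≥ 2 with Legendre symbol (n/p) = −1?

(2/1657) = +1, so 2 is a residue.
(3/1657) = +1, so 3 is a residue.
(4/1657) = +1, so 4 is a residue.
(5/1657) = −1, so 5 is the smallest positive non-residue mod 1657.

5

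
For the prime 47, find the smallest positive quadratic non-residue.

5

(2/47) = +1, so 2 is a residue.
(3/47) = +1, so 3 is a residue.
(4/47) = +1, so 4 is a residue.
(5/47) = −1, so 5 is the smallest positive non-residue mod 47.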